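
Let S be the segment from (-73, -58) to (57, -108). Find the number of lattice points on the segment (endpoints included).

11

The number of lattice points on a segment between lattice points is gcd(|Δx|,|Δy|) + 1 = gcd(130,50) + 1 = 10 + 1 = 11.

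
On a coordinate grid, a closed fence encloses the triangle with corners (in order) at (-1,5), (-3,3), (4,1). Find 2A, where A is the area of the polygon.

18

Using the shoelace formula, 2A = |[(-1)·3 − (-3)·5] + [(-3)·1 − 4·3] + [4·5 − (-1)·1]| = 18, so the area is 9.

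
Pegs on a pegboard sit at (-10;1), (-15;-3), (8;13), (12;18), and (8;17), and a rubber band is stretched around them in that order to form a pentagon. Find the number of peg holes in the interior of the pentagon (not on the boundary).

The shoelace formula gives twice the area as |((-10)·(-3) − (-15)·1) + ((-15)·13 − 8·(-3)) + (8·18 − 12·13) + (12·17 − 8·18) + (8·1 − (-10)·17)| = 100, so the area is 50.
The number of boundary lattice points is Σ gcd(|Δx|,|Δy|) = gcd(5,4) + gcd(23,16) + gcd(4,5) + gcd(4,1) + gcd(18,16) = 1+1+1+1+2 = 6.
Pick's theorem gives I = A − B/2 + 1 = 50 − 6/2 + 1 = 48.

48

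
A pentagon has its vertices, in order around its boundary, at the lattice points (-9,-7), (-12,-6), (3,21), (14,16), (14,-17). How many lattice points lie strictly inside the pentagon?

The shoelace formula gives twice the area as |((-9)·(-6) − (-12)·(-7)) + ((-12)·21 − 3·(-6)) + (3·16 − 14·21) + (14·(-17) − 14·16) + (14·(-7) − (-9)·(-17))| = 1223, so the area is 611.5.
Along each edge there are gcd(|Δx|,|Δy|)+1 lattice points, so counting each shared vertex once the boundary has gcd(3,1) + gcd(15,27) + gcd(11,5) + gcd(0,33) + gcd(23,10) = 1+3+1+33+1 = 39.
Pick's theorem gives I = A − B/2 + 1 = 611.5 − 39/2 + 1 = 593.

593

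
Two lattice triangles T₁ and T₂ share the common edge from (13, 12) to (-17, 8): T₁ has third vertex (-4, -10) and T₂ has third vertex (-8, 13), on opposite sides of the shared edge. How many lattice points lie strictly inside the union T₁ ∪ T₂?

352

The union is the simple quadrilateral with vertices (13, 12), (-4, -10), (-17, 8), (-8, 13) in order.
The shoelace formula gives twice the area as |[13·(-10) − (-4)·12] + [(-4)·8 − (-17)·(-10)] + [(-17)·13 − (-8)·8] + [(-8)·12 − 13·13]| = 706, so the area is 353.
Summing gcd(|Δx|,|Δy|) over the edges gives the boundary count: gcd(17,22) + gcd(13,18) + gcd(9,5) + gcd(21,1) = 1+1+1+1 = 4.
By Pick's theorem I = A − B/2 + 1 = 353 − 4/2 + 1 = 352.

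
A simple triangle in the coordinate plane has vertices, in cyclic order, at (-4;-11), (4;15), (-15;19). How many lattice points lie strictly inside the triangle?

262

By the shoelace formula, twice the signed area is |[(-4)·15 − 4·(-11)] + [4·19 − (-15)·15] + [(-15)·(-11) − (-4)·19]| = 526, so the area is 263.
Summing gcd(|Δx|,|Δy|) over the edges gives the boundary count: gcd(8,26) + gcd(19,4) + gcd(11,30) = 2+1+1 = 4.
Pick's theorem gives I = A − B/2 + 1 = 263 − 4/2 + 1 = 262.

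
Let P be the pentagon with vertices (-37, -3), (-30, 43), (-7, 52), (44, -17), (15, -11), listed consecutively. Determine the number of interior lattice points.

2891

By the shoelace formula, twice the signed area is |((-37)·43 − (-30)·(-3)) + ((-30)·52 − (-7)·43) + ((-7)·(-17) − 44·52) + (44·(-11) − 15·(-17)) + (15·(-3) − (-37)·(-11))| = 5790, so the area is 2895.
The number of boundary lattice points is Σ gcd(|Δx|,|Δy|) = gcd(7,46) + gcd(23,9) + gcd(51,69) + gcd(29,6) + gcd(52,8) = 1+1+3+1+4 = 10.
By Pick's theorem A = I + B/2 − 1, so I = 2895 − 10/2 + 1 = 2891.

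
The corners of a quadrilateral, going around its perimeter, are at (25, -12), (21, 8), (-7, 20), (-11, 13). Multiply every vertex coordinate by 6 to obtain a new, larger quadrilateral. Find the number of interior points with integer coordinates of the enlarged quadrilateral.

15523

Using the shoelace formula, 2A = |[25·8 − 21·(-12)] + [21·20 − (-7)·8] + [(-7)·13 − (-11)·20] + [(-11)·(-12) − 25·13]| = 864, so the area is 432.
Summing gcd(|Δx|,|Δy|) over the edges gives the boundary count: gcd(4,20) + gcd(28,12) + gcd(4,7) + gcd(36,25) = 4+4+1+1 = 10.
Scaling by 6 multiplies the area by 6² = 36 (so the new area is 15552) and multiplies the boundary lattice-point count by 6, giving 60.
By Pick's theorem, the interior count of the dilated polygon is 15552 − 60/2 + 1 = 15523.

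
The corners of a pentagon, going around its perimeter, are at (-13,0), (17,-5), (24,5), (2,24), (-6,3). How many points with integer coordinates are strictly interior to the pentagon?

By the shoelace formula, twice the signed area is |((-13)·(-5) − 17·0) + (17·5 − 24·(-5)) + (24·24 − 2·5) + (2·3 − (-6)·24) + ((-6)·0 − (-13)·3)| = 1025, so the area is 512.5.
Summing gcd(|Δx|,|Δy|) over the edges gives the boundary count: gcd(30,5) + gcd(7,10) + gcd(22,19) + gcd(8,21) + gcd(7,3) = 5+1+1+1+1 = 9.
By Pick's theorem A = I + B/2 − 1, so I = 512.5 − 9/2 + 1 = 509.

509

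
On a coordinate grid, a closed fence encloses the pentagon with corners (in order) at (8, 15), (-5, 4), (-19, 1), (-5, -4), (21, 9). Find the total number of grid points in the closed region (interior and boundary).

Using the shoelace formula, 2A = |[8·4 − (-5)·15] + [(-5)·1 − (-19)·4] + [(-19)·(-4) − (-5)·1] + [(-5)·9 − 21·(-4)] + [21·15 − 8·9]| = 541, so the area is 541/2.
Along each edge there are gcd(|Δx|,|Δy|)+1 lattice points, so counting each shared vertex once the boundary has gcd(13,11) + gcd(14,3) + gcd(14,5) + gcd(26,13) + gcd(13,6) = 1+1+1+13+1 = 17.
Pick's theorem gives I = A − B/2 + 1 = 541/2 − 17/2 + 1 = 263, so the closed region contains I + B = 263 + 17 = 280 lattice points.

280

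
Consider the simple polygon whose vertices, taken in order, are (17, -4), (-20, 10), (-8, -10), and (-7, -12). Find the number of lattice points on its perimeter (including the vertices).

14

The number of boundary lattice points is Σ gcd(|Δx|,|Δy|) = gcd(37,14) + gcd(12,20) + gcd(1,2) + gcd(24,8) = 1+4+1+8 = 14.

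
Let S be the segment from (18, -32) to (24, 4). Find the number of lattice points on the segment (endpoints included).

The number of lattice points on a segment between lattice points is gcd(|Δx|,|Δy|) + 1 = gcd(6,36) + 1 = 6 + 1 = 7.

7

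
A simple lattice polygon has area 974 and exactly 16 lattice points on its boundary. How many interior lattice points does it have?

From Pick's theorem, I = A − B/2 + 1 = 974 − 16/2 + 1 = 967.

967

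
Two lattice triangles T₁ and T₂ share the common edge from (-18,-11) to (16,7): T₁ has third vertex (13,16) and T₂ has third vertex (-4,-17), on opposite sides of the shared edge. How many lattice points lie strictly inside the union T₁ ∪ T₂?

The union is the simple quadrilateral with vertices (-18,-11), (13,16), (16,7), (-4,-17) in order.
The shoelace formula gives twice the area as |((-18)·16 − 13·(-11)) + (13·7 − 16·16) + (16·(-17) − (-4)·7) + ((-4)·(-11) − (-18)·(-17))| = 816, so the area is 408.
Along each edge there are gcd(|Δx|,|Δy|)+1 lattice points, so counting each shared vertex once the boundary has gcd(31,27) + gcd(3,9) + gcd(20,24) + gcd(14,6) = 1+3+4+2 = 10.
By Pick's theorem I = A − B/2 + 1 = 408 − 10/2 + 1 = 404.

404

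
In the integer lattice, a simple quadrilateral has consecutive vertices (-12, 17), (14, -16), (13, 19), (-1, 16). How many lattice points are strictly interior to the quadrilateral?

Using the shoelace formula, 2A = |[(-12)·(-16) − 14·17] + [14·19 − 13·(-16)] + [13·16 − (-1)·19] + [(-1)·17 − (-12)·16]| = 830, so the area is 415.
The number of boundary lattice points is Σ gcd(|Δx|,|Δy|) = gcd(26,33) + gcd(1,35) + gcd(14,3) + gcd(11,1) = 1+1+1+1 = 4.
By Pick's theorem A = I + B/2 − 1, so I = 415 − 4/2 + 1 = 414.

414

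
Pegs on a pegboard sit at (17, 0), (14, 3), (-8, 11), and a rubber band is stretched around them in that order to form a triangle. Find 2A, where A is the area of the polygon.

42

By the shoelace formula, twice the signed area is |[17·3 − 14·0] + [14·11 − (-8)·3] + [(-8)·0 − 17·11]| = 42, so the area is 21.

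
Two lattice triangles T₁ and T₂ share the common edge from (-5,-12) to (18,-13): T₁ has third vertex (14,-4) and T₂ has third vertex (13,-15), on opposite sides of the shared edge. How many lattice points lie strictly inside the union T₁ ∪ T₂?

125

The union is the simple quadrilateral with vertices (-5,-12), (14,-4), (18,-13), (13,-15) in order.
Using the shoelace formula, 2A = |((-5)·(-4) − 14·(-12)) + (14·(-13) − 18·(-4)) + (18·(-15) − 13·(-13)) + (13·(-12) − (-5)·(-15))| = 254, so the area is 127.
Along each edge there are gcd(|Δx|,|Δy|)+1 lattice points, so counting each shared vertex once the boundary has gcd(19,8) + gcd(4,9) + gcd(5,2) + gcd(18,3) = 1+1+1+3 = 6.
By Pick's theorem I = A − B/2 + 1 = 127 − 6/2 + 1 = 125.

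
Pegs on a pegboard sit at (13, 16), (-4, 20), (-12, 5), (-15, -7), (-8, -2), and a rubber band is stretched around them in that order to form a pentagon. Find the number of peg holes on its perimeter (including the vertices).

9

Summing gcd(|Δx|,|Δy|) over the edges gives the boundary count: gcd(17,4) + gcd(8,15) + gcd(3,12) + gcd(7,5) + gcd(21,18) = 1+1+3+1+3 = 9.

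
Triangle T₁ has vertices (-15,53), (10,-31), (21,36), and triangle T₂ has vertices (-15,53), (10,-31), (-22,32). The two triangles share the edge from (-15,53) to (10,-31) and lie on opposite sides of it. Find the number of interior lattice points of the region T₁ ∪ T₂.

The union is the simple quadrilateral with vertices (-15,53), (21,36), (10,-31), (-22,32) in order.
Using the shoelace formula, 2A = |((-15)·36 − 21·53) + (21·(-31) − 10·36) + (10·32 − (-22)·(-31)) + ((-22)·53 − (-15)·32)| = 3712, so the area is 1856.
The number of boundary lattice points is Σ gcd(|Δx|,|Δy|) = gcd(36,17) + gcd(11,67) + gcd(32,63) + gcd(7,21) = 1+1+1+7 = 10.
By Pick's theorem I = A − B/2 + 1 = 1856 − 10/2 + 1 = 1852.

1852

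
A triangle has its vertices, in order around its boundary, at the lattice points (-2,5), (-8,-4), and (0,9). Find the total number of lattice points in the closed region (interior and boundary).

7

The shoelace formula gives twice the area as |((-2)·(-4) − (-8)·5) + ((-8)·9 − 0·(-4)) + (0·5 − (-2)·9)| = 6, so the area is 3.
Along each edge there are gcd(|Δx|,|Δy|)+1 lattice points, so counting each shared vertex once the boundary has gcd(6,9) + gcd(8,13) + gcd(2,4) = 3+1+2 = 6.
Pick's theorem gives I = A − B/2 + 1 = 3 − 6/2 + 1 = 1, so the closed region contains I + B = 1 + 6 = 7 lattice points.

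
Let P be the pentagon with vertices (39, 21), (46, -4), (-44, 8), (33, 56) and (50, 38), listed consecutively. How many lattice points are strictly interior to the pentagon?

The shoelace formula gives twice the area as |(39·(-4) − 46·21) + (46·8 − (-44)·(-4)) + ((-44)·56 − 33·8) + (33·38 − 50·56) + (50·21 − 39·38)| = 5636, so the area is 2818.
The number of boundary lattice points is Σ gcd(|Δx|,|Δy|) = gcd(7,25) + gcd(90,12) + gcd(77,48) + gcd(17,18) + gcd(11,17) = 1+6+1+1+1 = 10.
Pick's theorem gives I = A − B/2 + 1 = 2818 − 10/2 + 1 = 2814.

2814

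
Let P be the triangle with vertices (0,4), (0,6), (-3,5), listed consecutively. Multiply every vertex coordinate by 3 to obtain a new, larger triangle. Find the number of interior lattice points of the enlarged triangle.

22

By the shoelace formula, twice the signed area is |[0·6 − 0·4] + [0·5 − (-3)·6] + [(-3)·4 − 0·5]| = 6, so the area is 3.
Summing gcd(|Δx|,|Δy|) over the edges gives the boundary count: gcd(0,2) + gcd(3,1) + gcd(3,1) = 2+1+1 = 4.
Scaling by 3 multiplies the area by 3² = 9 (so the new area is 27) and multiplies the boundary lattice-point count by 3, giving 12.
By Pick's theorem, the interior count of the dilated polygon is 27 − 12/2 + 1 = 22.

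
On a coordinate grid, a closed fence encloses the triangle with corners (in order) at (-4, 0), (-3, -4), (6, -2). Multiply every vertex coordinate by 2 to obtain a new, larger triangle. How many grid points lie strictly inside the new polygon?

73

The shoelace formula gives twice the area as |((-4)·(-4) − (-3)·0) + ((-3)·(-2) − 6·(-4)) + (6·0 − (-4)·(-2))| = 38, so the area is 19.
The number of boundary lattice points is Σ gcd(|Δx|,|Δy|) = gcd(1,4) + gcd(9,2) + gcd(10,2) = 1+1+2 = 4.
Scaling by 2 multiplies the area by 2² = 4 (so the new area is 76) and multiplies the boundary lattice-point count by 2, giving 8.
By Pick's theorem, the interior count of the dilated polygon is 76 − 8/2 + 1 = 73.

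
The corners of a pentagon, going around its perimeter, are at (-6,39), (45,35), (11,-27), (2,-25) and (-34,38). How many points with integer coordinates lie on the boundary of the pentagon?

14

Along each edge there are gcd(|Δx|,|Δy|)+1 lattice points, so counting each shared vertex once the boundary has gcd(51,4) + gcd(34,62) + gcd(9,2) + gcd(36,63) + gcd(28,1) = 1+2+1+9+1 = 14.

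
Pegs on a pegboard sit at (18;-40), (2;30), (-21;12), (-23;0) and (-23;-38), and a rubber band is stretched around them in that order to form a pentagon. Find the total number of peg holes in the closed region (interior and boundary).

2037

By the shoelace formula, twice the signed area is |(18·30 − 2·(-40)) + (2·12 − (-21)·30) + ((-21)·0 − (-23)·12) + ((-23)·(-38) − (-23)·0) + ((-23)·(-40) − 18·(-38))| = 4028, so the area is 2014.
Along each edge there are gcd(|Δx|,|Δy|)+1 lattice points, so counting each shared vertex once the boundary has gcd(16,70) + gcd(23,18) + gcd(2,12) + gcd(0,38) + gcd(41,2) = 2+1+2+38+1 = 44.
Pick's theorem gives I = A − B/2 + 1 = 2014 − 44/2 + 1 = 1993, so the closed region contains I + B = 1993 + 44 = 2037 lattice points.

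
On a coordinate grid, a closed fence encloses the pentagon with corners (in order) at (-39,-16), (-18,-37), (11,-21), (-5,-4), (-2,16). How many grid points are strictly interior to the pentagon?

1168

The shoelace formula gives twice the area as |[(-39)·(-37) − (-18)·(-16)] + [(-18)·(-21) − 11·(-37)] + [11·(-4) − (-5)·(-21)] + [(-5)·16 − (-2)·(-4)] + [(-2)·(-16) − (-39)·16]| = 2359, so the area is 2359/2.
Along each edge there are gcd(|Δx|,|Δy|)+1 lattice points, so counting each shared vertex once the boundary has gcd(21,21) + gcd(29,16) + gcd(16,17) + gcd(3,20) + gcd(37,32) = 21+1+1+1+1 = 25.
By Pick's theorem A = I + B/2 − 1, so I = 2359/2 − 25/2 + 1 = 1168.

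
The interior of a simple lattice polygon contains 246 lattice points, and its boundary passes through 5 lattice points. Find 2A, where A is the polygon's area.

By Pick's theorem, A = I + B/2 − 1 = 246 + 5/2 − 1 = 495/2.
Hence 2A = 495.

495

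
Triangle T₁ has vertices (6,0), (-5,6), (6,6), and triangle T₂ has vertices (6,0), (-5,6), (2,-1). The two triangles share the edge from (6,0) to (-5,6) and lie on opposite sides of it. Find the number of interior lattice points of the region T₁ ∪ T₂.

The union is the simple quadrilateral with vertices (6,0), (6,6), (-5,6), (2,-1) in order.
By the shoelace formula, twice the signed area is |[6·6 − 6·0] + [6·6 − (-5)·6] + [(-5)·(-1) − 2·6] + [2·0 − 6·(-1)]| = 101, so the area is 101/2.
Along each edge there are gcd(|Δx|,|Δy|)+1 lattice points, so counting each shared vertex once the boundary has gcd(0,6) + gcd(11,0) + gcd(7,7) + gcd(4,1) = 6+11+7+1 = 25.
By Pick's theorem I = A − B/2 + 1 = 101/2 − 25/2 + 1 = 39.

39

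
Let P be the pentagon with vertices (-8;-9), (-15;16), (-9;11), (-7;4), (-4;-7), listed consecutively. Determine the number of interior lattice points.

97

By the shoelace formula, twice the signed area is |[(-8)·16 − (-15)·(-9)] + [(-15)·11 − (-9)·16] + [(-9)·4 − (-7)·11] + [(-7)·(-7) − (-4)·4] + [(-4)·(-9) − (-8)·(-7)]| = 198, so the area is 99.
The number of boundary lattice points is Σ gcd(|Δx|,|Δy|) = gcd(7,25) + gcd(6,5) + gcd(2,7) + gcd(3,11) + gcd(4,2) = 1+1+1+1+2 = 6.
By Pick's theorem A = I + B/2 − 1, so I = 99 − 6/2 + 1 = 97.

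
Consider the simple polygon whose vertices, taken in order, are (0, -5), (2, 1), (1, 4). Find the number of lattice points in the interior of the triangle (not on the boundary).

The shoelace formula gives twice the area as |(0·1 − 2·(-5)) + (2·4 − 1·1) + (1·(-5) − 0·4)| = 12, so the area is 6.
The number of boundary lattice points is Σ gcd(|Δx|,|Δy|) = gcd(2,6) + gcd(1,3) + gcd(1,9) = 2+1+1 = 4.
Pick's theorem gives I = A − B/2 + 1 = 6 − 4/2 + 1 = 5.

5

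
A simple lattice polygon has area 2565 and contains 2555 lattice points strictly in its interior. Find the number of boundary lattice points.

22

Pick's theorem gives A = I + B/2 − 1, so B = 2(A − I + 1) = 2(2565 − 2555 + 1) = 22.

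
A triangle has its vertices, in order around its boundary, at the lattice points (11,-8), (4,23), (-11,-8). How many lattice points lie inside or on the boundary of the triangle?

The shoelace formula gives twice the area as |(11·23 − 4·(-8)) + (4·(-8) − (-11)·23) + ((-11)·(-8) − 11·(-8))| = 682, so the area is 341.
Along each edge there are gcd(|Δx|,|Δy|)+1 lattice points, so counting each shared vertex once the boundary has gcd(7,31) + gcd(15,31) + gcd(22,0) = 1+1+22 = 24.
Pick's theorem gives I = A − B/2 + 1 = 341 − 24/2 + 1 = 330, so the closed region contains I + B = 330 + 24 = 354 lattice points.

354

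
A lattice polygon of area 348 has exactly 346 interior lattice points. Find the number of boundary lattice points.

6

Pick's theorem gives A = I + B/2 − 1, so B = 2(A − I + 1) = 2(348 − 346 + 1) = 6.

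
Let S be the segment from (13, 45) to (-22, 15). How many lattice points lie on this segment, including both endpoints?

6

The number of lattice points on a segment between lattice points is gcd(|Δx|,|Δy|) + 1 = gcd(35,30) + 1 = 5 + 1 = 6.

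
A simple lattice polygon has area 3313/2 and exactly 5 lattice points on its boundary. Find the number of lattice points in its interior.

From Pick's theorem, I = A − B/2 + 1 = 3313/2 − 5/2 + 1 = 1655.

1655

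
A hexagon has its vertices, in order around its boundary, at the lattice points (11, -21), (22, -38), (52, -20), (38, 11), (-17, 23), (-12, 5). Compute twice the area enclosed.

Using the shoelace formula, 2A = |[11·(-38) − 22·(-21)] + [22·(-20) − 52·(-38)] + [52·11 − 38·(-20)] + [38·23 − (-17)·11] + [(-17)·5 − (-12)·23] + [(-12)·(-21) − 11·5]| = 4361, so the area is 2180.5.

4361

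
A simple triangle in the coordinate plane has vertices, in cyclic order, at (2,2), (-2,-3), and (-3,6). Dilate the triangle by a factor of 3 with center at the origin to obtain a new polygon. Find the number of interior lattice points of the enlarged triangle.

181

By the shoelace formula, twice the signed area is |[2·(-3) − (-2)·2] + [(-2)·6 − (-3)·(-3)] + [(-3)·2 − 2·6]| = 41, so the area is 20.5.
Summing gcd(|Δx|,|Δy|) over the edges gives the boundary count: gcd(4,5) + gcd(1,9) + gcd(5,4) = 1+1+1 = 3.
Scaling by 3 multiplies the area by 3² = 9 (so the new area is 184.5) and multiplies the boundary lattice-point count by 3, giving 9.
By Pick's theorem, the interior count of the dilated polygon is 184.5 − 9/2 + 1 = 181.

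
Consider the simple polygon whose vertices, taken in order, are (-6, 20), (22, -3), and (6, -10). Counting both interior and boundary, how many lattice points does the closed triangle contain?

Using the shoelace formula, 2A = |[(-6)·(-3) − 22·20] + [22·(-10) − 6·(-3)] + [6·20 − (-6)·(-10)]| = 564, so the area is 282.
Along each edge there are gcd(|Δx|,|Δy|)+1 lattice points, so counting each shared vertex once the boundary has gcd(28,23) + gcd(16,7) + gcd(12,30) = 1+1+6 = 8.
Pick's theorem gives I = A − B/2 + 1 = 282 − 8/2 + 1 = 279, so the closed region contains I + B = 279 + 8 = 287 lattice points.

287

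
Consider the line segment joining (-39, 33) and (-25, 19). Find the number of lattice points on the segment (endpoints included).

15

The number of lattice points on a segment between lattice points is gcd(|Δx|,|Δy|) + 1 = gcd(14,14) + 1 = 14 + 1 = 15.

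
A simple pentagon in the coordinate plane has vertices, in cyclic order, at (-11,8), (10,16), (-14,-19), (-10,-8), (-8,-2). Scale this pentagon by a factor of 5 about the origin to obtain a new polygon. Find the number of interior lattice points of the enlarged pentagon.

5361

Using the shoelace formula, 2A = |((-11)·16 − 10·8) + (10·(-19) − (-14)·16) + ((-14)·(-8) − (-10)·(-19)) + ((-10)·(-2) − (-8)·(-8)) + ((-8)·8 − (-11)·(-2))| = 430, so the area is 215.
Along each edge there are gcd(|Δx|,|Δy|)+1 lattice points, so counting each shared vertex once the boundary has gcd(21,8) + gcd(24,35) + gcd(4,11) + gcd(2,6) + gcd(3,10) = 1+1+1+2+1 = 6.
Scaling by 5 multiplies the area by 5² = 25 (so the new area is 5375) and multiplies the boundary lattice-point count by 5, giving 30.
By Pick's theorem, the interior count of the dilated polygon is 5375 − 30/2 + 1 = 5361.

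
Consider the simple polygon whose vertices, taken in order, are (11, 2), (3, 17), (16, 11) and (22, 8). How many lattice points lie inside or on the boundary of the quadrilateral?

112

By the shoelace formula, twice the signed area is |[11·17 − 3·2] + [3·11 − 16·17] + [16·8 − 22·11] + [22·2 − 11·8]| = 216, so the area is 108.
Summing gcd(|Δx|,|Δy|) over the edges gives the boundary count: gcd(8,15) + gcd(13,6) + gcd(6,3) + gcd(11,6) = 1+1+3+1 = 6.
Pick's theorem gives I = A − B/2 + 1 = 108 − 6/2 + 1 = 106, so the closed region contains I + B = 106 + 6 = 112 lattice points.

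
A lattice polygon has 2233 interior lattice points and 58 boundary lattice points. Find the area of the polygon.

Pick's theorem states A = I + B/2 − 1, so A = 2233 + 58/2 − 1 = 2261.

2261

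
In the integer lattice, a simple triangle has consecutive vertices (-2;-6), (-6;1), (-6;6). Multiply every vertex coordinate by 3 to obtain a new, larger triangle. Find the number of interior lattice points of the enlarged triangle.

76

The shoelace formula gives twice the area as |[(-2)·1 − (-6)·(-6)] + [(-6)·6 − (-6)·1] + [(-6)·(-6) − (-2)·6]| = 20, so the area is 10.
Along each edge there are gcd(|Δx|,|Δy|)+1 lattice points, so counting each shared vertex once the boundary has gcd(4,7) + gcd(0,5) + gcd(4,12) = 1+5+4 = 10.
Scaling by 3 multiplies the area by 3² = 9 (so the new area is 90) and multiplies the boundary lattice-point count by 3, giving 30.
By Pick's theorem, the interior count of the dilated polygon is 90 − 30/2 + 1 = 76.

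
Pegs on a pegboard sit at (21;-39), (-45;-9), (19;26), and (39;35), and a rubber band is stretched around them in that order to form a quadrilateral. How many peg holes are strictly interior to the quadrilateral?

The shoelace formula gives twice the area as |(21·(-9) − (-45)·(-39)) + ((-45)·26 − 19·(-9)) + (19·35 − 39·26) + (39·(-39) − 21·35)| = 5548, so the area is 2774.
Along each edge there are gcd(|Δx|,|Δy|)+1 lattice points, so counting each shared vertex once the boundary has gcd(66,30) + gcd(64,35) + gcd(20,9) + gcd(18,74) = 6+1+1+2 = 10.
By Pick's theorem A = I + B/2 − 1, so I = 2774 − 10/2 + 1 = 2770.

2770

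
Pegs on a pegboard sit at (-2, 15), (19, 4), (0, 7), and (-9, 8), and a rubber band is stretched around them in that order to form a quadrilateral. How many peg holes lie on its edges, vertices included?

10

The number of boundary lattice points is Σ gcd(|Δx|,|Δy|) = gcd(21,11) + gcd(19,3) + gcd(9,1) + gcd(7,7) = 1+1+1+7 = 10.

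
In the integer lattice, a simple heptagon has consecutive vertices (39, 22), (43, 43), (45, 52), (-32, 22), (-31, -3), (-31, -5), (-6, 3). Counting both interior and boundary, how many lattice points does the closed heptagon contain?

2082

Using the shoelace formula, 2A = |(39·43 − 43·22) + (43·52 − 45·43) + (45·22 − (-32)·52) + ((-32)·(-3) − (-31)·22) + ((-31)·(-5) − (-31)·(-3)) + ((-31)·3 − (-6)·(-5)) + ((-6)·22 − 39·3)| = 4154, so the area is 2077.
Summing gcd(|Δx|,|Δy|) over the edges gives the boundary count: gcd(4,21) + gcd(2,9) + gcd(77,30) + gcd(1,25) + gcd(0,2) + gcd(25,8) + gcd(45,19) = 1+1+1+1+2+1+1 = 8.
Pick's theorem gives I = A − B/2 + 1 = 2077 − 8/2 + 1 = 2074, so the closed region contains I + B = 2074 + 8 = 2082 lattice points.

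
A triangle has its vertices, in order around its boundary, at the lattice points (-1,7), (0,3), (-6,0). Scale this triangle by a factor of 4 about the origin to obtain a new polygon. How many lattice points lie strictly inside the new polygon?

Using the shoelace formula, 2A = |((-1)·3 − 0·7) + (0·0 − (-6)·3) + ((-6)·7 − (-1)·0)| = 27, so the area is 27/2.
The number of boundary lattice points is Σ gcd(|Δx|,|Δy|) = gcd(1,4) + gcd(6,3) + gcd(5,7) = 1+3+1 = 5.
Scaling by 4 multiplies the area by 4² = 16 (so the new area is 216) and multiplies the boundary lattice-point count by 4, giving 20.
By Pick's theorem, the interior count of the dilated polygon is 216 − 20/2 + 1 = 207.

207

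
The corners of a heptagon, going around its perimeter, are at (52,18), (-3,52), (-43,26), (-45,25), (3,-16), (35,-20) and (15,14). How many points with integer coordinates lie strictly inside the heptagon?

Using the shoelace formula, 2A = |[52·52 − (-3)·18] + [(-3)·26 − (-43)·52] + [(-43)·25 − (-45)·26] + [(-45)·(-16) − 3·25] + [3·(-20) − 35·(-16)] + [35·14 − 15·(-20)] + [15·18 − 52·14]| = 6488, so the area is 3244.
Summing gcd(|Δx|,|Δy|) over the edges gives the boundary count: gcd(55,34) + gcd(40,26) + gcd(2,1) + gcd(48,41) + gcd(32,4) + gcd(20,34) + gcd(37,4) = 1+2+1+1+4+2+1 = 12.
By Pick's theorem A = I + B/2 − 1, so I = 3244 − 12/2 + 1 = 3239.

3239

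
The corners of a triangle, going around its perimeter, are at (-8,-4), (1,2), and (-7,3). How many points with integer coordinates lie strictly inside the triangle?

27

Using the shoelace formula, 2A = |((-8)·2 − 1·(-4)) + (1·3 − (-7)·2) + ((-7)·(-4) − (-8)·3)| = 57, so the area is 28.5.
Along each edge there are gcd(|Δx|,|Δy|)+1 lattice points, so counting each shared vertex once the boundary has gcd(9,6) + gcd(8,1) + gcd(1,7) = 3+1+1 = 5.
Pick's theorem gives I = A − B/2 + 1 = 28.5 − 5/2 + 1 = 27.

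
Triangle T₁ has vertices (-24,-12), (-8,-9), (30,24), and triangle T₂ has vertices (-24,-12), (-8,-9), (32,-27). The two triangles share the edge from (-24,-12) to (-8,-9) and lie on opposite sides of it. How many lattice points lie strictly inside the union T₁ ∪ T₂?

401

The union is the simple quadrilateral with vertices (-24,-12), (30,24), (-8,-9), (32,-27) in order.
By the shoelace formula, twice the signed area is |((-24)·24 − 30·(-12)) + (30·(-9) − (-8)·24) + ((-8)·(-27) − 32·(-9)) + (32·(-12) − (-24)·(-27))| = 822, so the area is 411.
The number of boundary lattice points is Σ gcd(|Δx|,|Δy|) = gcd(54,36) + gcd(38,33) + gcd(40,18) + gcd(56,15) = 18+1+2+1 = 22.
By Pick's theorem I = A − B/2 + 1 = 411 − 22/2 + 1 = 401.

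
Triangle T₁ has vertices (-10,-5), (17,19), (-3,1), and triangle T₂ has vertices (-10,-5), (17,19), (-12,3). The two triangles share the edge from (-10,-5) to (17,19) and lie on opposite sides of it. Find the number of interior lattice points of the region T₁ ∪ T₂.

133

The union is the simple quadrilateral with vertices (-10,-5), (-3,1), (17,19), (-12,3) in order.
The shoelace formula gives twice the area as |((-10)·1 − (-3)·(-5)) + ((-3)·19 − 17·1) + (17·3 − (-12)·19) + ((-12)·(-5) − (-10)·3)| = 270, so the area is 135.
The number of boundary lattice points is Σ gcd(|Δx|,|Δy|) = gcd(7,6) + gcd(20,18) + gcd(29,16) + gcd(2,8) = 1+2+1+2 = 6.
By Pick's theorem I = A − B/2 + 1 = 135 − 6/2 + 1 = 133.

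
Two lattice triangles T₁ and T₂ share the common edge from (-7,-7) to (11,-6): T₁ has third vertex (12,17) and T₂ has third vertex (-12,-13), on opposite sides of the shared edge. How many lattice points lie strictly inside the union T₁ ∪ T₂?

The union is the simple quadrilateral with vertices (-7,-7), (12,17), (11,-6), (-12,-13) in order.
Using the shoelace formula, 2A = |((-7)·17 − 12·(-7)) + (12·(-6) − 11·17) + (11·(-13) − (-12)·(-6)) + ((-12)·(-7) − (-7)·(-13))| = 516, so the area is 258.
Along each edge there are gcd(|Δx|,|Δy|)+1 lattice points, so counting each shared vertex once the boundary has gcd(19,24) + gcd(1,23) + gcd(23,7) + gcd(5,6) = 1+1+1+1 = 4.
By Pick's theorem I = A − B/2 + 1 = 258 − 4/2 + 1 = 257.

257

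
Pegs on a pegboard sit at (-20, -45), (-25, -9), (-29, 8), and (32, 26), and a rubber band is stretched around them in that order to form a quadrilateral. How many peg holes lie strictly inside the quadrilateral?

1667

By the shoelace formula, twice the signed area is |[(-20)·(-9) − (-25)·(-45)] + [(-25)·8 − (-29)·(-9)] + [(-29)·26 − 32·8] + [32·(-45) − (-20)·26]| = 3336, so the area is 1668.
The number of boundary lattice points is Σ gcd(|Δx|,|Δy|) = gcd(5,36) + gcd(4,17) + gcd(61,18) + gcd(52,71) = 1+1+1+1 = 4.
Pick's theorem gives I = A − B/2 + 1 = 1668 − 4/2 + 1 = 1667.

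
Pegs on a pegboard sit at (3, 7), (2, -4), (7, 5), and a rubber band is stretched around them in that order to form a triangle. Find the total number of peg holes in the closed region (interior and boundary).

The shoelace formula gives twice the area as |(3·(-4) − 2·7) + (2·5 − 7·(-4)) + (7·7 − 3·5)| = 46, so the area is 23.
Summing gcd(|Δx|,|Δy|) over the edges gives the boundary count: gcd(1,11) + gcd(5,9) + gcd(4,2) = 1+1+2 = 4.
Pick's theorem gives I = A − B/2 + 1 = 23 − 4/2 + 1 = 22, so the closed region contains I + B = 22 + 4 = 26 lattice points.

26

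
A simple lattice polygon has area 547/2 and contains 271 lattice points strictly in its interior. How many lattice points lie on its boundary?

7

Pick's theorem gives A = I + B/2 − 1, so B = 2(A − I + 1) = 2(547/2 − 271 + 1) = 7.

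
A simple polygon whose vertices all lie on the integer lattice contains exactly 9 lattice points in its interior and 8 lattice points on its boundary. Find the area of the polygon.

By Pick's theorem, A = I + B/2 − 1 = 9 + 8/2 − 1 = 12.

12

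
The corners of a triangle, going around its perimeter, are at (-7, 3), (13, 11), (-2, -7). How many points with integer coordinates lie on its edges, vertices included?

The number of boundary lattice points is Σ gcd(|Δx|,|Δy|) = gcd(20,8) + gcd(15,18) + gcd(5,10) = 4+3+5 = 12.

12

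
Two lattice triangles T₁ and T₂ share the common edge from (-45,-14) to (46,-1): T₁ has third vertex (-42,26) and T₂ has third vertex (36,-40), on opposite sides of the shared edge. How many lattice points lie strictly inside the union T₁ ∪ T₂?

3509

The union is the simple quadrilateral with vertices (-45,-14), (-42,26), (46,-1), (36,-40) in order.
Using the shoelace formula, 2A = |[(-45)·26 − (-42)·(-14)] + [(-42)·(-1) − 46·26] + [46·(-40) − 36·(-1)] + [36·(-14) − (-45)·(-40)]| = 7020, so the area is 3510.
The number of boundary lattice points is Σ gcd(|Δx|,|Δy|) = gcd(3,40) + gcd(88,27) + gcd(10,39) + gcd(81,26) = 1+1+1+1 = 4.
By Pick's theorem I = A − B/2 + 1 = 3510 − 4/2 + 1 = 3509.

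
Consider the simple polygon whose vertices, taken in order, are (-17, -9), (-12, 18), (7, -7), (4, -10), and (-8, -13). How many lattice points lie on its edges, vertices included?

9

The number of boundary lattice points is Σ gcd(|Δx|,|Δy|) = gcd(5,27) + gcd(19,25) + gcd(3,3) + gcd(12,3) + gcd(9,4) = 1+1+3+3+1 = 9.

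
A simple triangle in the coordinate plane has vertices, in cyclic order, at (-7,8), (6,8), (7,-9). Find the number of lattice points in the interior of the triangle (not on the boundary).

The shoelace formula gives twice the area as |((-7)·8 − 6·8) + (6·(-9) − 7·8) + (7·8 − (-7)·(-9))| = 221, so the area is 221/2.
Along each edge there are gcd(|Δx|,|Δy|)+1 lattice points, so counting each shared vertex once the boundary has gcd(13,0) + gcd(1,17) + gcd(14,17) = 13+1+1 = 15.
By Pick's theorem A = I + B/2 − 1, so I = 221/2 − 15/2 + 1 = 104.

104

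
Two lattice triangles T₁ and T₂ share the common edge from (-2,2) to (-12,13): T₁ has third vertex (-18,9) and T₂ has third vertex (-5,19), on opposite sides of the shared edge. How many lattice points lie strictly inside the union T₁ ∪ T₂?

The union is the simple quadrilateral with vertices (-2,2), (-18,9), (-12,13), (-5,19) in order.
By the shoelace formula, twice the signed area is |[(-2)·9 − (-18)·2] + [(-18)·13 − (-12)·9] + [(-12)·19 − (-5)·13] + [(-5)·2 − (-2)·19]| = 243, so the area is 243/2.
Along each edge there are gcd(|Δx|,|Δy|)+1 lattice points, so counting each shared vertex once the boundary has gcd(16,7) + gcd(6,4) + gcd(7,6) + gcd(3,17) = 1+2+1+1 = 5.
By Pick's theorem I = A − B/2 + 1 = 243/2 − 5/2 + 1 = 120.

120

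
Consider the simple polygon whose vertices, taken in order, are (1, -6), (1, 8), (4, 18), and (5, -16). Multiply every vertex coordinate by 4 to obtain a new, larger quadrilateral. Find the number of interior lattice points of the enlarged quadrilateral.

The shoelace formula gives twice the area as |(1·8 − 1·(-6)) + (1·18 − 4·8) + (4·(-16) − 5·18) + (5·(-6) − 1·(-16))| = 168, so the area is 84.
Along each edge there are gcd(|Δx|,|Δy|)+1 lattice points, so counting each shared vertex once the boundary has gcd(0,14) + gcd(3,10) + gcd(1,34) + gcd(4,10) = 14+1+1+2 = 18.
Scaling by 4 multiplies the area by 4² = 16 (so the new area is 1344) and multiplies the boundary lattice-point count by 4, giving 72.
By Pick's theorem, the interior count of the dilated polygon is 1344 − 72/2 + 1 = 1309.

1309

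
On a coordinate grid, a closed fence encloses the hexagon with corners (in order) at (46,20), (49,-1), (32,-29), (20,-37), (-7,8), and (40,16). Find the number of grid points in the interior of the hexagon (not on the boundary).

The shoelace formula gives twice the area as |[46·(-1) − 49·20] + [49·(-29) − 32·(-1)] + [32·(-37) − 20·(-29)] + [20·8 − (-7)·(-37)] + [(-7)·16 − 40·8] + [40·20 − 46·16]| = 3486, so the area is 1743.
Summing gcd(|Δx|,|Δy|) over the edges gives the boundary count: gcd(3,21) + gcd(17,28) + gcd(12,8) + gcd(27,45) + gcd(47,8) + gcd(6,4) = 3+1+4+9+1+2 = 20.
Pick's theorem gives I = A − B/2 + 1 = 1743 − 20/2 + 1 = 1734.

1734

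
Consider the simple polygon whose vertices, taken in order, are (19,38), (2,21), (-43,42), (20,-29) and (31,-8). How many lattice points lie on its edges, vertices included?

24

Along each edge there are gcd(|Δx|,|Δy|)+1 lattice points, so counting each shared vertex once the boundary has gcd(17,17) + gcd(45,21) + gcd(63,71) + gcd(11,21) + gcd(12,46) = 17+3+1+1+2 = 24.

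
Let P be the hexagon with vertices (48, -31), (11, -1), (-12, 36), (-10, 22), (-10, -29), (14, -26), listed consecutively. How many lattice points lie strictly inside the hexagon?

1353

By the shoelace formula, twice the signed area is |(48·(-1) − 11·(-31)) + (11·36 − (-12)·(-1)) + ((-12)·22 − (-10)·36) + ((-10)·(-29) − (-10)·22) + ((-10)·(-26) − 14·(-29)) + (14·(-31) − 48·(-26))| = 2763, so the area is 1381.5.
Summing gcd(|Δx|,|Δy|) over the edges gives the boundary count: gcd(37,30) + gcd(23,37) + gcd(2,14) + gcd(0,51) + gcd(24,3) + gcd(34,5) = 1+1+2+51+3+1 = 59.
By Pick's theorem A = I + B/2 − 1, so I = 1381.5 − 59/2 + 1 = 1353.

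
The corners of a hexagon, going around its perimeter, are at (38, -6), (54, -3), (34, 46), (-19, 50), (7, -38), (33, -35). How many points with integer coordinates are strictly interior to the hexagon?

By the shoelace formula, twice the signed area is |[38·(-3) − 54·(-6)] + [54·46 − 34·(-3)] + [34·50 − (-19)·46] + [(-19)·(-38) − 7·50] + [7·(-35) − 33·(-38)] + [33·(-6) − 38·(-35)]| = 7883, so the area is 3941.5.
Along each edge there are gcd(|Δx|,|Δy|)+1 lattice points, so counting each shared vertex once the boundary has gcd(16,3) + gcd(20,49) + gcd(53,4) + gcd(26,88) + gcd(26,3) + gcd(5,29) = 1+1+1+2+1+1 = 7.
By Pick's theorem A = I + B/2 − 1, so I = 3941.5 − 7/2 + 1 = 3939.

3939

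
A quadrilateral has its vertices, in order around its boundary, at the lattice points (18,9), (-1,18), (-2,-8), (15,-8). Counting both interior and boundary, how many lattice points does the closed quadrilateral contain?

407

Using the shoelace formula, 2A = |(18·18 − (-1)·9) + ((-1)·(-8) − (-2)·18) + ((-2)·(-8) − 15·(-8)) + (15·9 − 18·(-8))| = 792, so the area is 396.
Summing gcd(|Δx|,|Δy|) over the edges gives the boundary count: gcd(19,9) + gcd(1,26) + gcd(17,0) + gcd(3,17) = 1+1+17+1 = 20.
Pick's theorem gives I = A − B/2 + 1 = 396 − 20/2 + 1 = 387, so the closed region contains I + B = 387 + 20 = 407 lattice points.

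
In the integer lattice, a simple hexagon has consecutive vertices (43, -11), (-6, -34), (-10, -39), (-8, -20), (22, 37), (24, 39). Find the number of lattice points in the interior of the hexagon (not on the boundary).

1783

By the shoelace formula, twice the signed area is |(43·(-34) − (-6)·(-11)) + ((-6)·(-39) − (-10)·(-34)) + ((-10)·(-20) − (-8)·(-39)) + ((-8)·37 − 22·(-20)) + (22·39 − 24·37) + (24·(-11) − 43·39)| = 3573, so the area is 1786.5.
Along each edge there are gcd(|Δx|,|Δy|)+1 lattice points, so counting each shared vertex once the boundary has gcd(49,23) + gcd(4,5) + gcd(2,19) + gcd(30,57) + gcd(2,2) + gcd(19,50) = 1+1+1+3+2+1 = 9.
By Pick's theorem A = I + B/2 − 1, so I = 1786.5 − 9/2 + 1 = 1783.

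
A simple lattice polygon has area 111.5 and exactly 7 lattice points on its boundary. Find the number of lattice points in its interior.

From Pick's theorem, I = A − B/2 + 1 = 111.5 − 7/2 + 1 = 109.

109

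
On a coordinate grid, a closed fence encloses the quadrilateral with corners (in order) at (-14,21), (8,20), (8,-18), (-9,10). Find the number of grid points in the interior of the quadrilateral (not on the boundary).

The shoelace formula gives twice the area as |[(-14)·20 − 8·21] + [8·(-18) − 8·20] + [8·10 − (-9)·(-18)] + [(-9)·21 − (-14)·10]| = 883, so the area is 883/2.
Summing gcd(|Δx|,|Δy|) over the edges gives the boundary count: gcd(22,1) + gcd(0,38) + gcd(17,28) + gcd(5,11) = 1+38+1+1 = 41.
Pick's theorem gives I = A − B/2 + 1 = 883/2 − 41/2 + 1 = 422.

422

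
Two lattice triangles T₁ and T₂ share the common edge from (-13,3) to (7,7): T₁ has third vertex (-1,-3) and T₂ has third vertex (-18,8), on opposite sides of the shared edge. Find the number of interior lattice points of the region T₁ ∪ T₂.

The union is the simple quadrilateral with vertices (-13,3), (-1,-3), (7,7), (-18,8) in order.
By the shoelace formula, twice the signed area is |[(-13)·(-3) − (-1)·3] + [(-1)·7 − 7·(-3)] + [7·8 − (-18)·7] + [(-18)·3 − (-13)·8]| = 288, so the area is 144.
Summing gcd(|Δx|,|Δy|) over the edges gives the boundary count: gcd(12,6) + gcd(8,10) + gcd(25,1) + gcd(5,5) = 6+2+1+5 = 14.
By Pick's theorem I = A − B/2 + 1 = 144 − 14/2 + 1 = 138.

138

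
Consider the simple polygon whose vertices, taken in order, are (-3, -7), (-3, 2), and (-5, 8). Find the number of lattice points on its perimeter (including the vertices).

12

The number of boundary lattice points is Σ gcd(|Δx|,|Δy|) = gcd(0,9) + gcd(2,6) + gcd(2,15) = 9+2+1 = 12.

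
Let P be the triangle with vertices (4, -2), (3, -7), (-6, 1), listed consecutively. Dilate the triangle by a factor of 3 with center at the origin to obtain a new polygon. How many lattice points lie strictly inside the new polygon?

235

The shoelace formula gives twice the area as |[4·(-7) − 3·(-2)] + [3·1 − (-6)·(-7)] + [(-6)·(-2) − 4·1]| = 53, so the area is 26.5.
Summing gcd(|Δx|,|Δy|) over the edges gives the boundary count: gcd(1,5) + gcd(9,8) + gcd(10,3) = 1+1+1 = 3.
Scaling by 3 multiplies the area by 3² = 9 (so the new area is 477/2) and multiplies the boundary lattice-point count by 3, giving 9.
By Pick's theorem, the interior count of the dilated polygon is 477/2 − 9/2 + 1 = 235.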